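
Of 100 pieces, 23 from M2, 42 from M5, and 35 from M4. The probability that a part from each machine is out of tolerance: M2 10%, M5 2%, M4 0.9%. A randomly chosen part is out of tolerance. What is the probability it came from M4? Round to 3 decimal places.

Unnormalized posteriors (prior × likelihood):
  M2: 0.23 × 0.1 = 0.023
  M5: 0.42 × 0.02 = 0.0084
  M4: 0.35 × 0.009 = 0.00315
Total = 0.03455.
P(M4 | evidence) = 0.00315 / 0.03455 ≈ 0.091.

0.091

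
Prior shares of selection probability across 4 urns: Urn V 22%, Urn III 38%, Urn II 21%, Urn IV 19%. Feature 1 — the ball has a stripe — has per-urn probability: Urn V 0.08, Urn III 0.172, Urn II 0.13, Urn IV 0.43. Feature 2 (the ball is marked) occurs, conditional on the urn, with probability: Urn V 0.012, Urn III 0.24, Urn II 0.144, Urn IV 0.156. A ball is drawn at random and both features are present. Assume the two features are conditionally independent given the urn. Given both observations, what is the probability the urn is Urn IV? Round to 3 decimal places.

0.391

Unnormalized posteriors (prior × likelihood):
  Urn V: 0.22 × 0.08 × 0.012 = 0.0002112
  Urn III: 0.38 × 0.172 × 0.24 = 0.0156864
  Urn II: 0.21 × 0.13 × 0.144 = 0.0039312
  Urn IV: 0.19 × 0.43 × 0.156 = 0.0127452
Total = 0.032574.
P(Urn IV | evidence) = 0.0127452 / 0.032574 ≈ 0.391.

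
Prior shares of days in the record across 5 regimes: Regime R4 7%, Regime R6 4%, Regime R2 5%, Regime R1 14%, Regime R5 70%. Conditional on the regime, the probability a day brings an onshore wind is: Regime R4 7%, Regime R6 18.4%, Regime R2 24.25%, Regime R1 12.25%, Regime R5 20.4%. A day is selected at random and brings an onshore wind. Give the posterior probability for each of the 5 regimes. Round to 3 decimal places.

Regime R4 0.027, Regime R6 0.040, Regime R2 0.066, Regime R1 0.093, Regime R5 0.775

Prior × likelihood for each hypothesis:
  Regime R4: 0.07 × 0.07 = 0.0049
  Regime R6: 0.04 × 0.184 = 0.00736
  Regime R2: 0.05 × 0.2425 = 0.012125
  Regime R1: 0.14 × 0.1225 = 0.01715
  Regime R5: 0.7 × 0.204 = 0.1428
Normalizing constant = 0.184335.
P(Regime R4 | onshore) = 0.0049/0.184335 ≈ 0.027
P(Regime R6 | onshore) = 0.00736/0.184335 ≈ 0.040
P(Regime R2 | onshore) = 0.012125/0.184335 ≈ 0.066
P(Regime R1 | onshore) = 0.01715/0.184335 ≈ 0.093
P(Regime R5 | onshore) = 0.1428/0.184335 ≈ 0.775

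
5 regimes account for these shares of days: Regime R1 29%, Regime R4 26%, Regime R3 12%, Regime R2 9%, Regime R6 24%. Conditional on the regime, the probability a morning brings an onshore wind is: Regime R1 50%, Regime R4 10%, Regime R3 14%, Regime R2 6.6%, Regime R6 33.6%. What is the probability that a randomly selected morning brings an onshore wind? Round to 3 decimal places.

Compute prior × likelihood for every hypothesis:
  Regime R1: 0.29 × 0.5 = 0.145
  Regime R4: 0.26 × 0.1 = 0.026
  Regime R3: 0.12 × 0.14 = 0.0168
  Regime R2: 0.09 × 0.066 = 0.00594
  Regime R6: 0.24 × 0.336 = 0.08064
P(onshore) = 0.145 + 0.026 + 0.0168 + 0.00594 + 0.08064 = 0.27438 → 0.274.

0.274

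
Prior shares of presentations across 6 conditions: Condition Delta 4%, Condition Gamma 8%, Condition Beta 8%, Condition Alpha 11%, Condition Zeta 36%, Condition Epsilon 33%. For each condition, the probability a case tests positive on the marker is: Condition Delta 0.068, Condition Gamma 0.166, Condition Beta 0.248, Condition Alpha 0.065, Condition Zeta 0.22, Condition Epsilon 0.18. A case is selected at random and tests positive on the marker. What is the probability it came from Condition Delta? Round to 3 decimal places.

Compute prior × likelihood for every hypothesis:
  Condition Delta: 0.04 × 0.068 = 0.00272
  Condition Gamma: 0.08 × 0.166 = 0.01328
  Condition Beta: 0.08 × 0.248 = 0.01984
  Condition Alpha: 0.11 × 0.065 = 0.00715
  Condition Zeta: 0.36 × 0.22 = 0.0792
  Condition Epsilon: 0.33 × 0.18 = 0.0594
Normalizing constant = 0.18159.
P(Condition Delta | evidence) = 0.00272 / 0.18159 ≈ 0.015.

0.015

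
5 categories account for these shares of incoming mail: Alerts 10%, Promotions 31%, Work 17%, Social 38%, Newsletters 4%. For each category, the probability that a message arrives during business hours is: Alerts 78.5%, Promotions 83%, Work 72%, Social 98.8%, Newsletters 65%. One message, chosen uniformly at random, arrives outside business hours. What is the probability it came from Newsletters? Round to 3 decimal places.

0.100

Taking complements, P(off-hours | each) = Alerts 0.215, Promotions 0.17, Work 0.28, Social 0.012, Newsletters 0.35.
By Bayes' rule, posterior ∝ prior × likelihood:
  Alerts: 0.1 × 0.215 = 0.0215
  Promotions: 0.31 × 0.17 = 0.0527
  Work: 0.17 × 0.28 = 0.0476
  Social: 0.38 × 0.012 = 0.00456
  Newsletters: 0.04 × 0.35 = 0.014
Sum = 0.14036.
P(Newsletters | evidence) = 0.014 / 0.14036 ≈ 0.100.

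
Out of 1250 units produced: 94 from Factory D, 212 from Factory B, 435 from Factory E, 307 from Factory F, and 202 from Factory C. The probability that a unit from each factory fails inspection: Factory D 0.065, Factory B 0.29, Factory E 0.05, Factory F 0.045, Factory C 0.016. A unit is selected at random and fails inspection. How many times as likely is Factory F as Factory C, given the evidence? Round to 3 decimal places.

4.274

By Bayes' rule, posterior ∝ prior × likelihood:
  Factory D: 0.0752 × 0.065 = 0.004888
  Factory B: 0.1696 × 0.29 = 0.049184
  Factory E: 0.348 × 0.05 = 0.0174
  Factory F: 0.2456 × 0.045 = 0.011052
  Factory C: 0.1616 × 0.016 = 0.0025856
Total = 0.0851096.
The ratio is 0.011052 / 0.0025856 (the normalizer cancels) = 4.274.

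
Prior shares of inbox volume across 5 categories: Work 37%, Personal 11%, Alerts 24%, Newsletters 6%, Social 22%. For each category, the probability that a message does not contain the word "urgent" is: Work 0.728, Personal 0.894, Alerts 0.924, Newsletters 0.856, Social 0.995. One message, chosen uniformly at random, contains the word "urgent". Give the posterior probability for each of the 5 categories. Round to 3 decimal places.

Taking complements, P(urgent-flag | each) = Work 0.272, Personal 0.106, Alerts 0.076, Newsletters 0.144, Social 0.005.
By Bayes' rule, posterior ∝ prior × likelihood:
  Work: 0.37 × 0.272 = 0.10064
  Personal: 0.11 × 0.106 = 0.01166
  Alerts: 0.24 × 0.076 = 0.01824
  Newsletters: 0.06 × 0.144 = 0.00864
  Social: 0.22 × 0.005 = 0.0011
Normalizing constant = 0.14028.
P(Work | urgent-flag) = 0.10064/0.14028 ≈ 0.717
P(Personal | urgent-flag) = 0.01166/0.14028 ≈ 0.083
P(Alerts | urgent-flag) = 0.01824/0.14028 ≈ 0.130
P(Newsletters | urgent-flag) = 0.00864/0.14028 ≈ 0.062
P(Social | urgent-flag) = 0.0011/0.14028 ≈ 0.008

Work 0.717, Personal 0.083, Alerts 0.130, Newsletters 0.062, Social 0.008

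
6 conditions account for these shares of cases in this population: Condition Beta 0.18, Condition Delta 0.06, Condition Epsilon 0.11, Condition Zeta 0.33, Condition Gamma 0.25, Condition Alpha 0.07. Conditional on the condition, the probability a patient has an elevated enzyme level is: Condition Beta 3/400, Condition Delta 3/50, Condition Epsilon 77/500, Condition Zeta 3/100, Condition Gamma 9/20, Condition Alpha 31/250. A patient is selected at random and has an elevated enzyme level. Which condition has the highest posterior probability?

Unnormalized posteriors (prior × likelihood):
  Condition Beta: 0.18 × 0.0075 = 0.00135
  Condition Delta: 0.06 × 0.06 = 0.0036
  Condition Epsilon: 0.11 × 0.154 = 0.01694
  Condition Zeta: 0.33 × 0.03 = 0.0099
  Condition Gamma: 0.25 × 0.45 = 0.1125
  Condition Alpha: 0.07 × 0.124 = 0.00868
Sum = 0.15297.
Largest term belongs to Condition Gamma, so Condition Gamma is most probable.

Condition Gamma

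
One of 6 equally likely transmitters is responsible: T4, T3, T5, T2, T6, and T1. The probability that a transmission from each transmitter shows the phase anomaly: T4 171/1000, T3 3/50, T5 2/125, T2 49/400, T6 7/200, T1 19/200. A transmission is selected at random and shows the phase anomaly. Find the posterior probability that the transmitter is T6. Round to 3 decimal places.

0.070

Since the prior is uniform, the posterior is proportional to the likelihood:
  T4: 0.171
  T3: 0.06
  T5: 0.016
  T2: 0.1225
  T6: 0.035
  T1: 0.095
Total = 0.4995.
P(T6 | evidence) = 0.035 / 0.4995 ≈ 0.070.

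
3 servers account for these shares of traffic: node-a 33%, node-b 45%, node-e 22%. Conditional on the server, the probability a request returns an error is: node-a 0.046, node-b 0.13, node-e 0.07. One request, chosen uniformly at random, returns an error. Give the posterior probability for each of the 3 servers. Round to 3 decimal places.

node-a 0.170, node-b 0.657, node-e 0.173

Unnormalized posteriors (prior × likelihood):
  node-a: 0.33 × 0.046 = 0.01518
  node-b: 0.45 × 0.13 = 0.0585
  node-e: 0.22 × 0.07 = 0.0154
Normalizing constant = 0.08908.
P(node-a | error) = 0.01518/0.08908 ≈ 0.170
P(node-b | error) = 0.0585/0.08908 ≈ 0.657
P(node-e | error) = 0.0154/0.08908 ≈ 0.173
(Check: 0.170+0.657+0.173 = 1.000.)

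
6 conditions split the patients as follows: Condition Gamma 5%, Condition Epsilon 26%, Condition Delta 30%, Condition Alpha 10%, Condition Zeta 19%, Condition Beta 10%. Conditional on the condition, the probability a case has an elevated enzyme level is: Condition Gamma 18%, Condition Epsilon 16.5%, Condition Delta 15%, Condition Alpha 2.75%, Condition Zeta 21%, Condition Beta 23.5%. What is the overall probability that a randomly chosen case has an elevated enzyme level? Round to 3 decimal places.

Prior × likelihood for each hypothesis:
  Condition Gamma: 0.05 × 0.18 = 0.009
  Condition Epsilon: 0.26 × 0.165 = 0.0429
  Condition Delta: 0.3 × 0.15 = 0.045
  Condition Alpha: 0.1 × 0.0275 = 0.00275
  Condition Zeta: 0.19 × 0.21 = 0.0399
  Condition Beta: 0.1 × 0.235 = 0.0235
P(elevated) = 0.009 + 0.0429 + 0.045 + 0.00275 + 0.0399 + 0.0235 = 0.16305 → 0.163.

0.163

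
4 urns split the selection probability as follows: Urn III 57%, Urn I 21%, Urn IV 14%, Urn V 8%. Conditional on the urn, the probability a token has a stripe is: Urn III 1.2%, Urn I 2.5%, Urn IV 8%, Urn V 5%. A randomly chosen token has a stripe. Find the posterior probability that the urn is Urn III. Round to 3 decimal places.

Prior × likelihood for each hypothesis:
  Urn III: 0.57 × 0.012 = 0.00684
  Urn I: 0.21 × 0.025 = 0.00525
  Urn IV: 0.14 × 0.08 = 0.0112
  Urn V: 0.08 × 0.05 = 0.004
Normalizing constant = 0.02729.
P(Urn III | evidence) = 0.00684 / 0.02729 ≈ 0.251.

0.251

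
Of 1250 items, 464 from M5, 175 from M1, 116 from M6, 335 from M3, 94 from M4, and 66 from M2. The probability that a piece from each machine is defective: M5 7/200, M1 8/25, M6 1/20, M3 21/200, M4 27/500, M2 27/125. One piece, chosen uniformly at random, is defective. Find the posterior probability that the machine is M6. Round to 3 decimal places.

Prior × likelihood for each hypothesis:
  M5: 0.3712 × 0.035 = 0.012992
  M1: 0.14 × 0.32 = 0.0448
  M6: 0.0928 × 0.05 = 0.00464
  M3: 0.268 × 0.105 = 0.02814
  M4: 0.0752 × 0.054 = 0.0040608
  M2: 0.0528 × 0.216 = 0.0114048
Sum = 0.1060376.
P(M6 | evidence) = 0.00464 / 0.1060376 ≈ 0.044.

0.044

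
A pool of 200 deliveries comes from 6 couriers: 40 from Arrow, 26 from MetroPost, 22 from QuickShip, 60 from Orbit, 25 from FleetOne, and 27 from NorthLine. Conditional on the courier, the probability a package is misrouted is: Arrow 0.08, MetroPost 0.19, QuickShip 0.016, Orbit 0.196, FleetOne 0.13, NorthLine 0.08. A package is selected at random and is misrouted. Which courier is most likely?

Unnormalized posteriors (prior × likelihood):
  Arrow: 0.2 × 0.08 = 0.016
  MetroPost: 0.13 × 0.19 = 0.0247
  QuickShip: 0.11 × 0.016 = 0.00176
  Orbit: 0.3 × 0.196 = 0.0588
  FleetOne: 0.125 × 0.13 = 0.01625
  NorthLine: 0.135 × 0.08 = 0.0108
Normalizing constant = 0.12831.
Largest term belongs to Orbit, so Orbit is most probable.

Orbit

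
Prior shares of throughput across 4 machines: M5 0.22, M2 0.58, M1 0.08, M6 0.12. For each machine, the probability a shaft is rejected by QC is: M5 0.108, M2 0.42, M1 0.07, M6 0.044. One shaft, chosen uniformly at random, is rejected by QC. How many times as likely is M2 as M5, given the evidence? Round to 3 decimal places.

10.253

By Bayes' rule, posterior ∝ prior × likelihood:
  M5: 0.22 × 0.108 = 0.02376
  M2: 0.58 × 0.42 = 0.2436
  M1: 0.08 × 0.07 = 0.0056
  M6: 0.12 × 0.044 = 0.00528
Sum = 0.27824.
The ratio is 0.2436 / 0.02376 (the normalizer cancels) = 10.253.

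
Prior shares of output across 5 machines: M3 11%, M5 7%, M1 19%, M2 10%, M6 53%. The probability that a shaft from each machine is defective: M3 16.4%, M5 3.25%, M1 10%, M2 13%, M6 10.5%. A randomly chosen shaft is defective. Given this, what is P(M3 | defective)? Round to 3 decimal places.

Prior × likelihood for each hypothesis:
  M3: 0.11 × 0.164 = 0.01804
  M5: 0.07 × 0.0325 = 0.002275
  M1: 0.19 × 0.1 = 0.019
  M2: 0.1 × 0.13 = 0.013
  M6: 0.53 × 0.105 = 0.05565
Sum = 0.107965.
P(M3 | evidence) = 0.01804 / 0.107965 ≈ 0.167.

0.167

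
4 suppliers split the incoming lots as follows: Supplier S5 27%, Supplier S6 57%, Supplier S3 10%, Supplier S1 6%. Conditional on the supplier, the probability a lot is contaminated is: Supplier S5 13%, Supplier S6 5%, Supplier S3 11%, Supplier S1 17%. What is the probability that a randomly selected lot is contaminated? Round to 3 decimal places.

0.085

Unnormalized posteriors (prior × likelihood):
  Supplier S5: 0.27 × 0.13 = 0.0351
  Supplier S6: 0.57 × 0.05 = 0.0285
  Supplier S3: 0.1 × 0.11 = 0.011
  Supplier S1: 0.06 × 0.17 = 0.0102
P(contaminated) = 0.0351 + 0.0285 + 0.011 + 0.0102 = 0.0848 → 0.085.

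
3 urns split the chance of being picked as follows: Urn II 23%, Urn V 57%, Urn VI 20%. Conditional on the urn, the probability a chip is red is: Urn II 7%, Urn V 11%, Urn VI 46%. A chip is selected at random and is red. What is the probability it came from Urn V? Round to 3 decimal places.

0.367

Unnormalized posteriors (prior × likelihood):
  Urn II: 0.23 × 0.07 = 0.0161
  Urn V: 0.57 × 0.11 = 0.0627
  Urn VI: 0.2 × 0.46 = 0.092
Total = 0.1708.
P(Urn V | evidence) = 0.0627 / 0.1708 ≈ 0.367.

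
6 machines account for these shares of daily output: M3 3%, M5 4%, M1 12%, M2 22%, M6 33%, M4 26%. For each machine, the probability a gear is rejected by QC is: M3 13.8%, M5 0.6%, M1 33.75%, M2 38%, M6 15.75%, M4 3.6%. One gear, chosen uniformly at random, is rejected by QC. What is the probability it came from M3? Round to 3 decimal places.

0.022

Compute prior × likelihood for every hypothesis:
  M3: 0.03 × 0.138 = 0.00414
  M5: 0.04 × 0.006 = 0.00024
  M1: 0.12 × 0.3375 = 0.0405
  M2: 0.22 × 0.38 = 0.0836
  M6: 0.33 × 0.1575 = 0.051975
  M4: 0.26 × 0.036 = 0.00936
Normalizing constant = 0.189815.
P(M3 | evidence) = 0.00414 / 0.189815 ≈ 0.022.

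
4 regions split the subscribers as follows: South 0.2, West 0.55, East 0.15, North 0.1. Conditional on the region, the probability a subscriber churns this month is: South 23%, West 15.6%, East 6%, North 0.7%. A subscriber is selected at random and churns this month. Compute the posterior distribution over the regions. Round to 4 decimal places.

Unnormalized posteriors (prior × likelihood):
  South: 0.2 × 0.23 = 0.046
  West: 0.55 × 0.156 = 0.0858
  East: 0.15 × 0.06 = 0.009
  North: 0.1 × 0.007 = 0.0007
Normalizing constant = 0.1415.
P(South | churn) = 0.046/0.1415 ≈ 0.3251
P(West | churn) = 0.0858/0.1415 ≈ 0.6064
P(East | churn) = 0.009/0.1415 ≈ 0.0636
P(North | churn) = 0.0007/0.1415 ≈ 0.0049

South 0.3251, West 0.6064, East 0.0636, North 0.0049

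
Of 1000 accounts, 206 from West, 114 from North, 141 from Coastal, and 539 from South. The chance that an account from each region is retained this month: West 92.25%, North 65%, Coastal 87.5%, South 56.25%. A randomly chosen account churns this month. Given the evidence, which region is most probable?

Taking complements, P(churn | each) = West 0.0775, North 0.35, Coastal 0.125, South 0.4375.
Unnormalized posteriors (prior × likelihood):
  West: 0.206 × 0.0775 = 0.015965
  North: 0.114 × 0.35 = 0.0399
  Coastal: 0.141 × 0.125 = 0.017625
  South: 0.539 × 0.4375 = 0.2358125
Sum = 0.3093025.
Largest term belongs to South, so South is most probable.

South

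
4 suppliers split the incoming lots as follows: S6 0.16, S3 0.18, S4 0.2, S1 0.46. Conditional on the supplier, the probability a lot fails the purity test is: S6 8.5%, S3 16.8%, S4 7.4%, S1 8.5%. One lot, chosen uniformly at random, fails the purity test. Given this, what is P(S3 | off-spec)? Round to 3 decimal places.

0.309

Compute prior × likelihood for every hypothesis:
  S6: 0.16 × 0.085 = 0.0136
  S3: 0.18 × 0.168 = 0.03024
  S4: 0.2 × 0.074 = 0.0148
  S1: 0.46 × 0.085 = 0.0391
Normalizing constant = 0.09774.
P(S3 | evidence) = 0.03024 / 0.09774 ≈ 0.309.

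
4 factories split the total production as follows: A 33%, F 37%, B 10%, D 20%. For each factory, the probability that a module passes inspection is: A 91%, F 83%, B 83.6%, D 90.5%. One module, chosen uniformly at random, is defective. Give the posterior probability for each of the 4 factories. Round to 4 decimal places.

A 0.2320, F 0.4914, B 0.1281, D 0.1484

Taking complements, P(defective | each) = A 0.09, F 0.17, B 0.164, D 0.095.
Prior × likelihood for each hypothesis:
  A: 0.33 × 0.09 = 0.0297
  F: 0.37 × 0.17 = 0.0629
  B: 0.1 × 0.164 = 0.0164
  D: 0.2 × 0.095 = 0.019
Sum = 0.128.
P(A | defective) = 0.0297/0.128 ≈ 0.2320
P(F | defective) = 0.0629/0.128 ≈ 0.4914
P(B | defective) = 0.0164/0.128 ≈ 0.1281
P(D | defective) = 0.019/0.128 ≈ 0.1484
(Check: 0.2320+0.4914+0.1281+0.1484 = 0.9999.)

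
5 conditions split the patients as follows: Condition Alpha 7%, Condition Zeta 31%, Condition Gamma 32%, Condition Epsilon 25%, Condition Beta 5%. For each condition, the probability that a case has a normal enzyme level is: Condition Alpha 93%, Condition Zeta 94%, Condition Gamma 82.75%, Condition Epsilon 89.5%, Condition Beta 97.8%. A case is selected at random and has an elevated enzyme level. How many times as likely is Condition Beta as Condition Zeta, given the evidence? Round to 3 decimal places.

Taking complements, P(elevated | each) = Condition Alpha 0.07, Condition Zeta 0.06, Condition Gamma 0.1725, Condition Epsilon 0.105, Condition Beta 0.022.
Unnormalized posteriors (prior × likelihood):
  Condition Alpha: 0.07 × 0.07 = 0.0049
  Condition Zeta: 0.31 × 0.06 = 0.0186
  Condition Gamma: 0.32 × 0.1725 = 0.0552
  Condition Epsilon: 0.25 × 0.105 = 0.02625
  Condition Beta: 0.05 × 0.022 = 0.0011
Total = 0.10605.
The ratio is 0.0011 / 0.0186 (the normalizer cancels) = 0.059.

0.059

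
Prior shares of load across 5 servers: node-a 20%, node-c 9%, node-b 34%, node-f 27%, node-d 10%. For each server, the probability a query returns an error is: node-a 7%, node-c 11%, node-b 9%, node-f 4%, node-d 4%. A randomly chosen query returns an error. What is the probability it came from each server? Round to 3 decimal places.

Prior × likelihood for each hypothesis:
  node-a: 0.2 × 0.07 = 0.014
  node-c: 0.09 × 0.11 = 0.0099
  node-b: 0.34 × 0.09 = 0.0306
  node-f: 0.27 × 0.04 = 0.0108
  node-d: 0.1 × 0.04 = 0.004
Total = 0.0693.
P(node-a | error) = 0.014/0.0693 ≈ 0.202
P(node-c | error) = 0.0099/0.0693 ≈ 0.143
P(node-b | error) = 0.0306/0.0693 ≈ 0.442
P(node-f | error) = 0.0108/0.0693 ≈ 0.156
P(node-d | error) = 0.004/0.0693 ≈ 0.058

node-a 0.202, node-c 0.143, node-b 0.442, node-f 0.156, node-d 0.058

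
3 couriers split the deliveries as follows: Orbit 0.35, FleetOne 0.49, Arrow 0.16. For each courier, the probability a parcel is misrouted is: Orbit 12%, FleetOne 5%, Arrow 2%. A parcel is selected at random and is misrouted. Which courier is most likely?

By Bayes' rule, posterior ∝ prior × likelihood:
  Orbit: 0.35 × 0.12 = 0.042
  FleetOne: 0.49 × 0.05 = 0.0245
  Arrow: 0.16 × 0.02 = 0.0032
Normalizing constant = 0.0697.
Largest term belongs to Orbit, so Orbit is most probable.

Orbit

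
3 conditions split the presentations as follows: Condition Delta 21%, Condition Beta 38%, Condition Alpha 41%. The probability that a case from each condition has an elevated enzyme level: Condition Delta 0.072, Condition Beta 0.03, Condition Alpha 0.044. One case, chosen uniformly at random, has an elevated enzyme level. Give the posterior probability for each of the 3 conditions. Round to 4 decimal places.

Condition Delta 0.3393, Condition Beta 0.2558, Condition Alpha 0.4048

By Bayes' rule, posterior ∝ prior × likelihood:
  Condition Delta: 0.21 × 0.072 = 0.01512
  Condition Beta: 0.38 × 0.03 = 0.0114
  Condition Alpha: 0.41 × 0.044 = 0.01804
Total = 0.04456.
P(Condition Delta | elevated) = 0.01512/0.04456 ≈ 0.3393
P(Condition Beta | elevated) = 0.0114/0.04456 ≈ 0.2558
P(Condition Alpha | elevated) = 0.01804/0.04456 ≈ 0.4048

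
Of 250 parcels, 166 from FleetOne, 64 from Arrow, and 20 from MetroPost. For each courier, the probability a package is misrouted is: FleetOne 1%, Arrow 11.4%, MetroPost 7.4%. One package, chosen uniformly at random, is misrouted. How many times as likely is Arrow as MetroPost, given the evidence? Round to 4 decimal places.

4.9297

By Bayes' rule, posterior ∝ prior × likelihood:
  FleetOne: 0.664 × 0.01 = 0.00664
  Arrow: 0.256 × 0.114 = 0.029184
  MetroPost: 0.08 × 0.074 = 0.00592
Total = 0.041744.
The ratio is 0.029184 / 0.00592 (the normalizer cancels) = 4.9297.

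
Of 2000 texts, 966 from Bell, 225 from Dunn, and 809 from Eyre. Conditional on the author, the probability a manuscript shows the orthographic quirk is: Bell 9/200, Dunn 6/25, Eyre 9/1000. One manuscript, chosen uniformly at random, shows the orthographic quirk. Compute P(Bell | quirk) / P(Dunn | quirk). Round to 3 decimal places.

Compute prior × likelihood for every hypothesis:
  Bell: 0.483 × 0.045 = 0.021735
  Dunn: 0.1125 × 0.24 = 0.027
  Eyre: 0.4045 × 0.009 = 0.0036405
Sum = 0.0523755.
The ratio is 0.021735 / 0.027 (the normalizer cancels) = 0.805.

0.805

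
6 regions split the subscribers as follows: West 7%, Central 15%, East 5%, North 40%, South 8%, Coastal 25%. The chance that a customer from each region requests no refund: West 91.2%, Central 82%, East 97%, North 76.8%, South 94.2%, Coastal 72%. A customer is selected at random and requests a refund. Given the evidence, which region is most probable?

North

Taking complements, P(refund | each) = West 0.088, Central 0.18, East 0.03, North 0.232, South 0.058, Coastal 0.28.
By Bayes' rule, posterior ∝ prior × likelihood:
  West: 0.07 × 0.088 = 0.00616
  Central: 0.15 × 0.18 = 0.027
  East: 0.05 × 0.03 = 0.0015
  North: 0.4 × 0.232 = 0.0928
  South: 0.08 × 0.058 = 0.00464
  Coastal: 0.25 × 0.28 = 0.07
Sum = 0.2021.
Largest term belongs to North, so North is most probable.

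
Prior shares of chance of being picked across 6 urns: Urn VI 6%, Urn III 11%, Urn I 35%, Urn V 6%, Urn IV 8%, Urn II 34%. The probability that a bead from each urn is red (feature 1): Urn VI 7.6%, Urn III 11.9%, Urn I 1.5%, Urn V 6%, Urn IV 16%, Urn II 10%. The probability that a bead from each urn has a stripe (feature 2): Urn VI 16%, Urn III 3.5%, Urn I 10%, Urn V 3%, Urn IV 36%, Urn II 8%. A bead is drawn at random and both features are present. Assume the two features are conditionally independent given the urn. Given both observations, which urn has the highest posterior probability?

Urn IV

By Bayes' rule, posterior ∝ prior × likelihood:
  Urn VI: 0.06 × 0.076 × 0.16 = 0.0007296
  Urn III: 0.11 × 0.119 × 0.035 = 0.00045815
  Urn I: 0.35 × 0.015 × 0.1 = 0.000525
  Urn V: 0.06 × 0.06 × 0.03 = 0.000108
  Urn IV: 0.08 × 0.16 × 0.36 = 0.004608
  Urn II: 0.34 × 0.1 × 0.08 = 0.00272
Normalizing constant = 0.00914875.
Largest term belongs to Urn IV, so Urn IV is most probable.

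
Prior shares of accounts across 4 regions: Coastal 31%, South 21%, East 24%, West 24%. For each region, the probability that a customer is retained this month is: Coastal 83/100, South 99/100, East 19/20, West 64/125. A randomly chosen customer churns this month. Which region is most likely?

Taking complements, P(churn | each) = Coastal 0.17, South 0.01, East 0.05, West 0.488.
Prior × likelihood for each hypothesis:
  Coastal: 0.31 × 0.17 = 0.0527
  South: 0.21 × 0.01 = 0.0021
  East: 0.24 × 0.05 = 0.012
  West: 0.24 × 0.488 = 0.11712
Sum = 0.18392.
Largest term belongs to West, so West is most probable.

West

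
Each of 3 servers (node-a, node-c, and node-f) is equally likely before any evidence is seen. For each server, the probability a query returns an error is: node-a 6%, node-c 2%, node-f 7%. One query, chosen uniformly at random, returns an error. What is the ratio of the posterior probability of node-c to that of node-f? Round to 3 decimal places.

With a uniform prior (1/3 each), posterior ∝ likelihood:
  node-a: 0.06
  node-c: 0.02
  node-f: 0.07
Sum = 0.15.
The ratio is 0.02 / 0.07 (the normalizer cancels) = 0.286.

0.286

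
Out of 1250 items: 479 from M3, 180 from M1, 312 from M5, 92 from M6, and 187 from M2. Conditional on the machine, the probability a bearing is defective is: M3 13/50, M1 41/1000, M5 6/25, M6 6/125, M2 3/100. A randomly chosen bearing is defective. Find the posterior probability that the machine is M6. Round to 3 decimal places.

0.020

Unnormalized posteriors (prior × likelihood):
  M3: 0.3832 × 0.26 = 0.099632
  M1: 0.144 × 0.041 = 0.005904
  M5: 0.2496 × 0.24 = 0.059904
  M6: 0.0736 × 0.048 = 0.0035328
  M2: 0.1496 × 0.03 = 0.004488
Total = 0.1734608.
P(M6 | evidence) = 0.0035328 / 0.1734608 ≈ 0.020.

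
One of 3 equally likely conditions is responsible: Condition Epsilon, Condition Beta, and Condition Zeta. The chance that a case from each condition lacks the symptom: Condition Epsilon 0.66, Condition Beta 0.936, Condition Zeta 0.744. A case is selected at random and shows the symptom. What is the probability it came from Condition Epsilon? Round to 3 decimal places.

0.515

Taking complements, P(symptomatic | each) = Condition Epsilon 0.34, Condition Beta 0.064, Condition Zeta 0.256.
Since the prior is uniform, the posterior is proportional to the likelihood:
  Condition Epsilon: 0.34
  Condition Beta: 0.064
  Condition Zeta: 0.256
Normalizing constant = 0.66.
P(Condition Epsilon | evidence) = 0.34 / 0.66 ≈ 0.515.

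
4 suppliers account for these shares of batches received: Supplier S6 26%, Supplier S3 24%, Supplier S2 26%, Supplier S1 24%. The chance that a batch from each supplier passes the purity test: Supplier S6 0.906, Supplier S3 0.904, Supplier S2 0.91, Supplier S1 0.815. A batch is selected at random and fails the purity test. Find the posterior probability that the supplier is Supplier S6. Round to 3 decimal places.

Taking complements, P(off-spec | each) = Supplier S6 0.094, Supplier S3 0.096, Supplier S2 0.09, Supplier S1 0.185.
By Bayes' rule, posterior ∝ prior × likelihood:
  Supplier S6: 0.26 × 0.094 = 0.02444
  Supplier S3: 0.24 × 0.096 = 0.02304
  Supplier S2: 0.26 × 0.09 = 0.0234
  Supplier S1: 0.24 × 0.185 = 0.0444
Total = 0.11528.
P(Supplier S6 | evidence) = 0.02444 / 0.11528 ≈ 0.212.

0.212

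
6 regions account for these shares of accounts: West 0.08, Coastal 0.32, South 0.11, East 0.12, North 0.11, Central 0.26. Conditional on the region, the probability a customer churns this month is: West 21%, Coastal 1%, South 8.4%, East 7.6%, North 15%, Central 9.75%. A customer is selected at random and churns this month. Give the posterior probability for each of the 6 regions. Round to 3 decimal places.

West 0.209, Coastal 0.040, South 0.115, East 0.114, North 0.206, Central 0.316

By Bayes' rule, posterior ∝ prior × likelihood:
  West: 0.08 × 0.21 = 0.0168
  Coastal: 0.32 × 0.01 = 0.0032
  South: 0.11 × 0.084 = 0.00924
  East: 0.12 × 0.076 = 0.00912
  North: 0.11 × 0.15 = 0.0165
  Central: 0.26 × 0.0975 = 0.02535
Total = 0.08021.
P(West | churn) = 0.0168/0.08021 ≈ 0.209
P(Coastal | churn) = 0.0032/0.08021 ≈ 0.040
P(South | churn) = 0.00924/0.08021 ≈ 0.115
P(East | churn) = 0.00912/0.08021 ≈ 0.114
P(North | churn) = 0.0165/0.08021 ≈ 0.206
P(Central | churn) = 0.02535/0.08021 ≈ 0.316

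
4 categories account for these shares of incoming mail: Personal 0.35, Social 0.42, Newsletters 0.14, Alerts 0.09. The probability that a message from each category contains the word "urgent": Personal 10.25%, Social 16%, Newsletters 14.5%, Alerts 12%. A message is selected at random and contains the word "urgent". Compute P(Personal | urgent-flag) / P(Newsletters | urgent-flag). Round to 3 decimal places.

By Bayes' rule, posterior ∝ prior × likelihood:
  Personal: 0.35 × 0.1025 = 0.035875
  Social: 0.42 × 0.16 = 0.0672
  Newsletters: 0.14 × 0.145 = 0.0203
  Alerts: 0.09 × 0.12 = 0.0108
Sum = 0.134175.
The ratio is 0.035875 / 0.0203 (the normalizer cancels) = 1.767.

1.767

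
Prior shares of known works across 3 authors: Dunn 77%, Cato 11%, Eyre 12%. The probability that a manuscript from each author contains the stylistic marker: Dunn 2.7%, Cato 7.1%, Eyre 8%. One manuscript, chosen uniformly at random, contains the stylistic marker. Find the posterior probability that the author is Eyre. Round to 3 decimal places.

Prior × likelihood for each hypothesis:
  Dunn: 0.77 × 0.027 = 0.02079
  Cato: 0.11 × 0.071 = 0.00781
  Eyre: 0.12 × 0.08 = 0.0096
Sum = 0.0382.
P(Eyre | evidence) = 0.0096 / 0.0382 ≈ 0.251.

0.251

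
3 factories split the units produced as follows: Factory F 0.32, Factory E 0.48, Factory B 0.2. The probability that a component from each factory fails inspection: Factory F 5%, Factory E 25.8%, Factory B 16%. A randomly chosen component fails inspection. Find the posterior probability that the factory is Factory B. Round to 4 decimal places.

0.1862

By Bayes' rule, posterior ∝ prior × likelihood:
  Factory F: 0.32 × 0.05 = 0.016
  Factory E: 0.48 × 0.258 = 0.12384
  Factory B: 0.2 × 0.16 = 0.032
Sum = 0.17184.
P(Factory B | evidence) = 0.032 / 0.17184 ≈ 0.1862.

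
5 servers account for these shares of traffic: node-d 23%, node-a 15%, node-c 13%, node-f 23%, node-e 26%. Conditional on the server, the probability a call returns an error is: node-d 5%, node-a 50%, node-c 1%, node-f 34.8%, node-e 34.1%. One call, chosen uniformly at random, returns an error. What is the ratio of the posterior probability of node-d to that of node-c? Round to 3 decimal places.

8.846

Prior × likelihood for each hypothesis:
  node-d: 0.23 × 0.05 = 0.0115
  node-a: 0.15 × 0.5 = 0.075
  node-c: 0.13 × 0.01 = 0.0013
  node-f: 0.23 × 0.348 = 0.08004
  node-e: 0.26 × 0.341 = 0.08866
Normalizing constant = 0.2565.
The ratio is 0.0115 / 0.0013 (the normalizer cancels) = 8.846.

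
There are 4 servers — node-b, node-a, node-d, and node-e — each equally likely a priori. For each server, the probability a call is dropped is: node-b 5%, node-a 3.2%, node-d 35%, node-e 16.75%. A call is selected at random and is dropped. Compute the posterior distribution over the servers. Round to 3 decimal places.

With a uniform prior (1/4 each), posterior ∝ likelihood:
  node-b: 0.05
  node-a: 0.032
  node-d: 0.35
  node-e: 0.1675
Sum = 0.5995.
P(node-b | dropped) = 0.05/0.5995 ≈ 0.083
P(node-a | dropped) = 0.032/0.5995 ≈ 0.053
P(node-d | dropped) = 0.35/0.5995 ≈ 0.584
P(node-e | dropped) = 0.1675/0.5995 ≈ 0.279

node-b 0.083, node-a 0.053, node-d 0.584, node-e 0.279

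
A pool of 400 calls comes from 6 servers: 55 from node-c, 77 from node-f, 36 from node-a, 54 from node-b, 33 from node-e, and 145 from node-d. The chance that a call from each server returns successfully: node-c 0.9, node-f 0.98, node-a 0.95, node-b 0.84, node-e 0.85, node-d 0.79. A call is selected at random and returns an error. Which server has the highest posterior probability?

Taking complements, P(error | each) = node-c 0.1, node-f 0.02, node-a 0.05, node-b 0.16, node-e 0.15, node-d 0.21.
By Bayes' rule, posterior ∝ prior × likelihood:
  node-c: 0.1375 × 0.1 = 0.01375
  node-f: 0.1925 × 0.02 = 0.00385
  node-a: 0.09 × 0.05 = 0.0045
  node-b: 0.135 × 0.16 = 0.0216
  node-e: 0.0825 × 0.15 = 0.012375
  node-d: 0.3625 × 0.21 = 0.076125
Normalizing constant = 0.1322.
Largest term belongs to node-d, so node-d is most probable.

node-d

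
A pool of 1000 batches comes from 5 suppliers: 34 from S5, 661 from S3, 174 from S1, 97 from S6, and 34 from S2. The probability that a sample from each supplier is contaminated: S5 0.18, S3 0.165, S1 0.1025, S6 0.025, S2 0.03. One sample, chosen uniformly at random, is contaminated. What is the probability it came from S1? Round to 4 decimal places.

0.1307

Unnormalized posteriors (prior × likelihood):
  S5: 0.034 × 0.18 = 0.00612
  S3: 0.661 × 0.165 = 0.109065
  S1: 0.174 × 0.1025 = 0.017835
  S6: 0.097 × 0.025 = 0.002425
  S2: 0.034 × 0.03 = 0.00102
Total = 0.136465.
P(S1 | evidence) = 0.017835 / 0.136465 ≈ 0.1307.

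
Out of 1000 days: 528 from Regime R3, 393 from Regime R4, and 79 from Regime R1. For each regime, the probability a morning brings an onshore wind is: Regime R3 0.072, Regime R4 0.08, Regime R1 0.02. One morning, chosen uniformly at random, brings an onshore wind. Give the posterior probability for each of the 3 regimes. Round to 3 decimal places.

By Bayes' rule, posterior ∝ prior × likelihood:
  Regime R3: 0.528 × 0.072 = 0.038016
  Regime R4: 0.393 × 0.08 = 0.03144
  Regime R1: 0.079 × 0.02 = 0.00158
Normalizing constant = 0.071036.
P(Regime R3 | onshore) = 0.038016/0.071036 ≈ 0.535
P(Regime R4 | onshore) = 0.03144/0.071036 ≈ 0.443
P(Regime R1 | onshore) = 0.00158/0.071036 ≈ 0.022
(Check: 0.535+0.443+0.022 = 1.000.)

Regime R3 0.535, Regime R4 0.443, Regime R1 0.022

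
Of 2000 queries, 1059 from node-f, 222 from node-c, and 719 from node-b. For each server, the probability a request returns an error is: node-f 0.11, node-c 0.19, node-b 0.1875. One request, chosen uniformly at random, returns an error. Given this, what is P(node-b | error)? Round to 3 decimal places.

Unnormalized posteriors (prior × likelihood):
  node-f: 0.5295 × 0.11 = 0.058245
  node-c: 0.111 × 0.19 = 0.02109
  node-b: 0.3595 × 0.1875 = 0.06740625
Normalizing constant = 0.14674125.
P(node-b | evidence) = 0.06740625 / 0.14674125 ≈ 0.459.

0.459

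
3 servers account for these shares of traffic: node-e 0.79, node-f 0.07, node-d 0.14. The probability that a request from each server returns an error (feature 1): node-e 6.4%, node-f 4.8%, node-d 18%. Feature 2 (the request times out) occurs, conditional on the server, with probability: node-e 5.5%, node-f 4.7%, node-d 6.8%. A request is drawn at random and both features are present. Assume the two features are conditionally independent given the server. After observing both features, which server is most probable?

node-e

Compute prior × likelihood for every hypothesis:
  node-e: 0.79 × 0.064 × 0.055 = 0.0027808
  node-f: 0.07 × 0.048 × 0.047 = 0.00015792
  node-d: 0.14 × 0.18 × 0.068 = 0.0017136
Total = 0.00465232.
Largest term belongs to node-e, so node-e is most probable.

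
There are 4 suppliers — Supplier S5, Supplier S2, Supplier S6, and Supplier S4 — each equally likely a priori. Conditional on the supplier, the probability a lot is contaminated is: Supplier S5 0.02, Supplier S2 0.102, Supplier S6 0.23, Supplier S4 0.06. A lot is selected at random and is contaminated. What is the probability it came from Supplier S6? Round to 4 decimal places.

With a uniform prior (1/4 each), posterior ∝ likelihood:
  Supplier S5: 0.02
  Supplier S2: 0.102
  Supplier S6: 0.23
  Supplier S4: 0.06
Total = 0.412.
P(Supplier S6 | evidence) = 0.23 / 0.412 ≈ 0.5583.

0.5583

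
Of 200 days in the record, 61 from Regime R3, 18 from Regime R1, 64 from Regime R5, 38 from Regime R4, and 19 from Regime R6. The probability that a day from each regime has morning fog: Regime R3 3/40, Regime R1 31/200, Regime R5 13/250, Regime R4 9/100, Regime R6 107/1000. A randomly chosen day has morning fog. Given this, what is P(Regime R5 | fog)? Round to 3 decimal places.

Unnormalized posteriors (prior × likelihood):
  Regime R3: 0.305 × 0.075 = 0.022875
  Regime R1: 0.09 × 0.155 = 0.01395
  Regime R5: 0.32 × 0.052 = 0.01664
  Regime R4: 0.19 × 0.09 = 0.0171
  Regime R6: 0.095 × 0.107 = 0.010165
Normalizing constant = 0.08073.
P(Regime R5 | evidence) = 0.01664 / 0.08073 ≈ 0.206.

0.206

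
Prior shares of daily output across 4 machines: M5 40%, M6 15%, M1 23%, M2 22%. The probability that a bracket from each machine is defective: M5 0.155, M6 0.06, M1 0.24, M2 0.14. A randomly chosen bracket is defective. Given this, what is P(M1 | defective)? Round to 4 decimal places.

0.3516

By Bayes' rule, posterior ∝ prior × likelihood:
  M5: 0.4 × 0.155 = 0.062
  M6: 0.15 × 0.06 = 0.009
  M1: 0.23 × 0.24 = 0.0552
  M2: 0.22 × 0.14 = 0.0308
Sum = 0.157.
P(M1 | evidence) = 0.0552 / 0.157 ≈ 0.3516.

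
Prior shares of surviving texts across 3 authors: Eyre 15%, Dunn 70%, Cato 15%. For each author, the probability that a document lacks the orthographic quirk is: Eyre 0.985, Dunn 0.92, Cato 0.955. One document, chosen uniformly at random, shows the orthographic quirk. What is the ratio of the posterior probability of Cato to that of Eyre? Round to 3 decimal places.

Taking complements, P(quirk | each) = Eyre 0.015, Dunn 0.08, Cato 0.045.
Unnormalized posteriors (prior × likelihood):
  Eyre: 0.15 × 0.015 = 0.00225
  Dunn: 0.7 × 0.08 = 0.056
  Cato: 0.15 × 0.045 = 0.00675
Normalizing constant = 0.065.
The ratio is 0.00675 / 0.00225 (the normalizer cancels) = 3.000.

3.000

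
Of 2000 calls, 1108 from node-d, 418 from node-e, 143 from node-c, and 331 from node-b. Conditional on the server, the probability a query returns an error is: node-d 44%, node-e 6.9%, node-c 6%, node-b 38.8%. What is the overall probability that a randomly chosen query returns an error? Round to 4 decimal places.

Unnormalized posteriors (prior × likelihood):
  node-d: 0.554 × 0.44 = 0.24376
  node-e: 0.209 × 0.069 = 0.014421
  node-c: 0.0715 × 0.06 = 0.00429
  node-b: 0.1655 × 0.388 = 0.064214
P(error) = 0.24376 + 0.014421 + 0.00429 + 0.064214 = 0.326685 → 0.3267.

0.3267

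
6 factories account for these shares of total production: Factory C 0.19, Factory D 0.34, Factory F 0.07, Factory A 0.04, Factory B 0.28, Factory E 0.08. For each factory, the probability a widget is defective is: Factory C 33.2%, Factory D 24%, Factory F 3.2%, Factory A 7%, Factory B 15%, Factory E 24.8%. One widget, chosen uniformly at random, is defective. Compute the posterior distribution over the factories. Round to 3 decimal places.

Compute prior × likelihood for every hypothesis:
  Factory C: 0.19 × 0.332 = 0.06308
  Factory D: 0.34 × 0.24 = 0.0816
  Factory F: 0.07 × 0.032 = 0.00224
  Factory A: 0.04 × 0.07 = 0.0028
  Factory B: 0.28 × 0.15 = 0.042
  Factory E: 0.08 × 0.248 = 0.01984
Sum = 0.21156.
P(Factory C | defective) = 0.06308/0.21156 ≈ 0.298
P(Factory D | defective) = 0.0816/0.21156 ≈ 0.386
P(Factory F | defective) = 0.00224/0.21156 ≈ 0.011
P(Factory A | defective) = 0.0028/0.21156 ≈ 0.013
P(Factory B | defective) = 0.042/0.21156 ≈ 0.199
P(Factory E | defective) = 0.01984/0.21156 ≈ 0.094
(Check: 0.298+0.386+0.011+0.013+0.199+0.094 = 1.001.)

Factory C 0.298, Factory D 0.386, Factory F 0.011, Factory A 0.013, Factory B 0.199, Factory E 0.094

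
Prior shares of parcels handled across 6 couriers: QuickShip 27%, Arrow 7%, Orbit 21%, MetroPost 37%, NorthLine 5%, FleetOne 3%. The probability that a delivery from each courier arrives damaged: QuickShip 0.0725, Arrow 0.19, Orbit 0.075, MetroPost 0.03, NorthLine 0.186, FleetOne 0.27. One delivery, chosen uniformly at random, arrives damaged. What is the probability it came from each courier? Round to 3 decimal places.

QuickShip 0.254, Arrow 0.172, Orbit 0.204, MetroPost 0.144, NorthLine 0.121, FleetOne 0.105

By Bayes' rule, posterior ∝ prior × likelihood:
  QuickShip: 0.27 × 0.0725 = 0.019575
  Arrow: 0.07 × 0.19 = 0.0133
  Orbit: 0.21 × 0.075 = 0.01575
  MetroPost: 0.37 × 0.03 = 0.0111
  NorthLine: 0.05 × 0.186 = 0.0093
  FleetOne: 0.03 × 0.27 = 0.0081
Sum = 0.077125.
P(QuickShip | damaged) = 0.019575/0.077125 ≈ 0.254
P(Arrow | damaged) = 0.0133/0.077125 ≈ 0.172
P(Orbit | damaged) = 0.01575/0.077125 ≈ 0.204
P(MetroPost | damaged) = 0.0111/0.077125 ≈ 0.144
P(NorthLine | damaged) = 0.0093/0.077125 ≈ 0.121
P(FleetOne | damaged) = 0.0081/0.077125 ≈ 0.105
(Check: 0.254+0.172+0.204+0.144+0.121+0.105 = 1.000.)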